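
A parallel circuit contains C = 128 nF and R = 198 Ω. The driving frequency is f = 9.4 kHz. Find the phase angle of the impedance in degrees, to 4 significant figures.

-56.25°

ω = 2πf = 59060 rad/s
X_C = 1/(ωC) = 132.3 Ω
Parallel: admittances add. Y = 1/R + jωC
Y = (0.005051 + j0.007560) S
|Y| = 0.009092 S → |Z| = 1/|Y| = 110.0 Ω, ∠Z = −∠Y = -56.25°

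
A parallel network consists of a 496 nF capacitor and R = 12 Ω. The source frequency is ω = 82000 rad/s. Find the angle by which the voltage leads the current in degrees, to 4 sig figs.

-26.02°

X_C = 1/(ωC) = 24.59 Ω
Parallel: admittances add. Y = 1/R + jωC
Y = (0.08333 + j0.04067) S
|Y| = 0.09273 S → |Z| = 1/|Y| = 10.78 Ω, ∠Z = −∠Y = -26.02°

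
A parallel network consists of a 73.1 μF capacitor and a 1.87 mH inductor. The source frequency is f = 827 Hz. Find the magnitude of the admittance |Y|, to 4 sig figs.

ω = 2πf = 5196 rad/s
X_L = ωL = 9.717 Ω
X_C = 1/(ωC) = 2.633 Ω
Parallel: admittances add. Y = 1/(jωL) + jωC
Y = (0 + j0.2769) S
|Y| = 0.2769 S → |Z| = 1/|Y| = 3.611 Ω, ∠Z = −∠Y = -90.00°

276.9 mS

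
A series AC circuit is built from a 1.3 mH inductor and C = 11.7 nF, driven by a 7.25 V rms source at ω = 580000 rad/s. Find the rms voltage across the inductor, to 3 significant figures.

9.01 V

X_L = ωL = 754 Ω
X_C = 1/(ωC) = 147 Ω
Net reactance X = X_L − X_C = 607 Ω
Z = j607 Ω
|Z| = √(0² + 607²) = 607 Ω
I = V/|Z| = 12.0 mA
V_L = I·|Z_L| = 0.0120 × 754 = 9.01 V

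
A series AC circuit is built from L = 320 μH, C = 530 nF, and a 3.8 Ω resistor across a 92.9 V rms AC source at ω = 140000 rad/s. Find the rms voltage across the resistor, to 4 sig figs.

X_L = ωL = 44.80 Ω
X_C = 1/(ωC) = 13.48 Ω
Net reactance X = X_L − X_C = 31.32 Ω
Z = 3.800 + j31.32 Ω
|Z| = √(3.800² + 31.32²) = 31.55 Ω
I = V/|Z| = 2.944 A
V_R = I·|Z_R| = 2.944 × 3.800 = 11.19 V

11.19 V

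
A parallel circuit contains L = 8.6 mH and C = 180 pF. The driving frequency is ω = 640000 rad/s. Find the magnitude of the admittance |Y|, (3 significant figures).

X_L = ωL = 5500 Ω
X_C = 1/(ωC) = 8680 Ω
Parallel: admittances add. Y = 1/(jωL) + jωC
Y = (0 − j6.65e-05) S
|Y| = 6.65e-05 S → |Z| = 1/|Y| = 15000 Ω, ∠Z = −∠Y = 90.0°

66.5 μS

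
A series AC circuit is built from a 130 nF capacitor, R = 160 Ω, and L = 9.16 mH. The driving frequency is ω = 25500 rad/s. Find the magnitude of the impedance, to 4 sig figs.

X_L = ωL = 233.6 Ω
X_C = 1/(ωC) = 301.7 Ω
Net reactance X = X_L − X_C = -68.08 Ω
Z = 160.0 − j68.08 Ω
|Z| = √(160.0² + 68.08²) = 173.9 Ω

173.9 Ω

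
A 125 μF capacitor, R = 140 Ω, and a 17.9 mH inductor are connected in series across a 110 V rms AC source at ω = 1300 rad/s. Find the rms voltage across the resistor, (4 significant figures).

X_L = ωL = 23.27 Ω
X_C = 1/(ωC) = 6.154 Ω
Net reactance X = X_L − X_C = 17.12 Ω
Z = 140.0 + j17.12 Ω
|Z| = √(140.0² + 17.12²) = 141.0 Ω
I = V/|Z| = 779.9 mA
V_R = I·|Z_R| = 0.7799 × 140.0 = 109.2 V

109.2 V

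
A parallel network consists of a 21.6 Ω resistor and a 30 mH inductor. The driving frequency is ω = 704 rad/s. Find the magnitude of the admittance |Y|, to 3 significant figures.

X_L = ωL = 21.1 Ω
Parallel: admittances add. Y = 1/R + 1/(jωL)
Y = (0.0463 − j0.0473) S
|Y| = 0.0662 S → |Z| = 1/|Y| = 15.1 Ω, ∠Z = −∠Y = 45.6°

66.2 mS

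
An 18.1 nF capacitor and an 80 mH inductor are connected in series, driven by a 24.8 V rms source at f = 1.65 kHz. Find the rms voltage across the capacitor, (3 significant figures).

ω = 2πf = 10370 rad/s
X_L = ωL = 829 Ω
X_C = 1/(ωC) = 5330 Ω
Net reactance X = X_L − X_C = -4500 Ω
Z = − j4500 Ω
|Z| = √(0² + 4500²) = 4500 Ω
I = V/|Z| = 5.51 mA
V_C = I·|Z_C| = 0.00551 × 5330 = 29.4 V

29.4 V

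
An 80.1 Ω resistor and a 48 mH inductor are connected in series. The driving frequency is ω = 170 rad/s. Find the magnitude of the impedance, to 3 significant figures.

80.5 Ω

X_L = ωL = 8.16 Ω
Z = 80.1 + j8.16 Ω
|Z| = √(80.1² + 8.16²) = 80.5 Ω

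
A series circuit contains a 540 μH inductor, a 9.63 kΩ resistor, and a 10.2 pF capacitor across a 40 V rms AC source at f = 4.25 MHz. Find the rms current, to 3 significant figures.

ω = 2πf = 2.67e+07 rad/s
X_L = ωL = 14400 Ω
X_C = 1/(ωC) = 3670 Ω
Net reactance X = X_L − X_C = 10700 Ω
Z = 9630 + j10700 Ω
|Z| = √(9630² + 10700²) = 14400 Ω
I = V/|Z| = 40/14400 = 2.77 mA

2.77 mA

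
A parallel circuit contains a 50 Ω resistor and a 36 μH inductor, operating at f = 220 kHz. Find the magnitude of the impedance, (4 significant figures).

35.27 Ω

ω = 2πf = 1.382e+06 rad/s
X_L = ωL = 49.76 Ω
Parallel: admittances add. Y = 1/R + 1/(jωL)
Y = (0.02000 − j0.02010) S
|Y| = 0.02835 S → |Z| = 1/|Y| = 35.27 Ω, ∠Z = −∠Y = 45.14°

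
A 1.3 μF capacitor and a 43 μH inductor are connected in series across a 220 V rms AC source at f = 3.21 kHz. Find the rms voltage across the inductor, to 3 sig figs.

5.12 V

ω = 2πf = 20170 rad/s
X_L = ωL = 0.867 Ω
X_C = 1/(ωC) = 38.1 Ω
Net reactance X = X_L − X_C = -37.3 Ω
Z = − j37.3 Ω
|Z| = √(0² + 37.3²) = 37.3 Ω
I = V/|Z| = 5.90 A
V_L = I·|Z_L| = 5.90 × 0.867 = 5.12 V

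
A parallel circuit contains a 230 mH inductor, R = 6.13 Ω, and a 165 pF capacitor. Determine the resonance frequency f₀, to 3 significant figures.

ω₀ = 1/√(LC) = 1/√(0.23 × 1.65e-10) = 162300 rad/s
f₀ = ω₀/(2π) = 25.8 kHz

25.8 kHz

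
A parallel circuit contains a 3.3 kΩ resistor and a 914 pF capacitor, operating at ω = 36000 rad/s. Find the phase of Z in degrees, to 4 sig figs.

X_C = 1/(ωC) = 30390 Ω
Parallel: admittances add. Y = 1/R + jωC
Y = (0.0003030 + j3.29e-05) S
|Y| = 0.0003048 S → |Z| = 1/|Y| = 3281 Ω, ∠Z = −∠Y = -6.197°

-6.197°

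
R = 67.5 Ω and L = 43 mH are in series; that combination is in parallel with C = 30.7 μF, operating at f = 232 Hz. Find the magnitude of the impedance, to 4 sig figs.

ω = 2πf = 1458 rad/s
X_L = ωL = 62.68 Ω
X_C = 1/(ωC) = 22.35 Ω
Branch 1 (R+jX_L): Z₁ = 67.50 + j62.68 Ω, |Z₁| = 92.11 Ω
Branch 2 (−jX_C): Z₂ = −j22.35 Ω
Parallel: Z = Z₁Z₂/(Z₁+Z₂), |Z| = 26.18 Ω, ∠Z = -77.98°

26.18 Ω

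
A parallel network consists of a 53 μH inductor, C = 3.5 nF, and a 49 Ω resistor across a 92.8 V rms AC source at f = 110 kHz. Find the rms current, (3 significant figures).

ω = 2πf = 691200 rad/s
X_L = ωL = 36.6 Ω
X_C = 1/(ωC) = 413 Ω
Parallel: admittances add. Y = 1/R + 1/(jωL) + jωC
Y = (0.0204 − j0.0249) S
|Y| = 0.0322 S → |Z| = 1/|Y| = 31.1 Ω, ∠Z = −∠Y = 50.6°
I = V/|Z| = 92.8/31.1 = 2.99 A

2.99 A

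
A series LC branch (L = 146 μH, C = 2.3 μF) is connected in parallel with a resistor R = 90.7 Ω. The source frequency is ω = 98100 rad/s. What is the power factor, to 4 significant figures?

0.1084

X_L = ωL = 14.32 Ω
X_C = 1/(ωC) = 4.432 Ω
Branch 1: Z₁ = R = 90.70 Ω
Branch 2 (series LC): Z₂ = j(X_L − X_C) = j9.891 Ω
Parallel: Z = Z₁Z₂/(Z₁+Z₂), |Z| = 9.832 Ω, ∠Z = 83.78°
cos φ = cos(83.78°) = 0.1084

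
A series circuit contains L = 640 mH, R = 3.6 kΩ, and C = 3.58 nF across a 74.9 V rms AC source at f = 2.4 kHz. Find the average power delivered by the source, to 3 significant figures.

220 mW

ω = 2πf = 15080 rad/s
X_L = ωL = 9650 Ω
X_C = 1/(ωC) = 18500 Ω
Net reactance X = X_L − X_C = -8870 Ω
Z = 3600 − j8870 Ω
|Z| = √(3600² + 8870²) = 9580 Ω
∠Z = arctan(-8870/3600) = -67.9°
I = V/|Z| = 7.82 mA
P = VI cos φ = 74.9 × 0.00782 × cos(-67.9°) = 220 mW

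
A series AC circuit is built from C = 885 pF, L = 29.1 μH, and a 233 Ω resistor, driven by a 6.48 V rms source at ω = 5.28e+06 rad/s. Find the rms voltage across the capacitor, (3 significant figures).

5.76 V

X_L = ωL = 154 Ω
X_C = 1/(ωC) = 214 Ω
Net reactance X = X_L − X_C = -60.4 Ω
Z = 233 − j60.4 Ω
|Z| = √(233² + 60.4²) = 241 Ω
I = V/|Z| = 26.9 mA
V_C = I·|Z_C| = 0.0269 × 214 = 5.76 V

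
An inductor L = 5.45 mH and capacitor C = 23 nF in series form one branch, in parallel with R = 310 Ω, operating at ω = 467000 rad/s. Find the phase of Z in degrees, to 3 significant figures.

7.21°

X_L = ωL = 2550 Ω
X_C = 1/(ωC) = 93.1 Ω
Branch 1: Z₁ = R = 310 Ω
Branch 2 (series LC): Z₂ = j(X_L − X_C) = j2450 Ω
Parallel: Z = Z₁Z₂/(Z₁+Z₂), |Z| = 308 Ω, ∠Z = 7.21°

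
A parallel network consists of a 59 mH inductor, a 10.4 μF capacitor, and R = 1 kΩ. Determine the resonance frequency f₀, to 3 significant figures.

ω₀ = 1/√(LC) = 1/√(0.059 × 1.04e-05) = 1277 rad/s
f₀ = ω₀/(2π) = 203 Hz

203 Hz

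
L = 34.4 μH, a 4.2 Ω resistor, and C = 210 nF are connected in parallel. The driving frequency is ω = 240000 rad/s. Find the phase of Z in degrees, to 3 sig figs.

X_L = ωL = 8.26 Ω
X_C = 1/(ωC) = 19.8 Ω
Parallel: admittances add. Y = 1/R + 1/(jωL) + jωC
Y = (0.238 − j0.0707) S
|Y| = 0.248 S → |Z| = 1/|Y| = 4.03 Ω, ∠Z = −∠Y = 16.5°

16.5°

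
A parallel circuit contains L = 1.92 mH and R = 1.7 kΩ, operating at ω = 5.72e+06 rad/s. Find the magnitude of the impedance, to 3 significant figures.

1680 Ω

X_L = ωL = 11000 Ω
Parallel: admittances add. Y = 1/R + 1/(jωL)
Y = (0.000588 − j9.11e-05) S
|Y| = 0.000595 S → |Z| = 1/|Y| = 1680 Ω, ∠Z = −∠Y = 8.80°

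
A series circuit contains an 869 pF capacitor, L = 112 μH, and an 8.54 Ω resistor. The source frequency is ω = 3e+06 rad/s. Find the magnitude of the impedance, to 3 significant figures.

X_L = ωL = 336 Ω
X_C = 1/(ωC) = 384 Ω
Net reactance X = X_L − X_C = -47.6 Ω
Z = 8.54 − j47.6 Ω
|Z| = √(8.54² + 47.6²) = 48.3 Ω

48.3 Ω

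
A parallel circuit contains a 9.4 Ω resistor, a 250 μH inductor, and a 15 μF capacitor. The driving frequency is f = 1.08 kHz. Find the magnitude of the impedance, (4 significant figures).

2.003 Ω

ω = 2πf = 6786 rad/s
X_L = ωL = 1.696 Ω
X_C = 1/(ωC) = 9.824 Ω
Parallel: admittances add. Y = 1/R + 1/(jωL) + jωC
Y = (0.1064 − j0.4877) S
|Y| = 0.4991 S → |Z| = 1/|Y| = 2.003 Ω, ∠Z = −∠Y = 77.69°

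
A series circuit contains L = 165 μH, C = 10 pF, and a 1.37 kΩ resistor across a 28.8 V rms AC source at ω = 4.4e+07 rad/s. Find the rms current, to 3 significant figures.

X_L = ωL = 7260 Ω
X_C = 1/(ωC) = 2270 Ω
Net reactance X = X_L − X_C = 4990 Ω
Z = 1370 + j4990 Ω
|Z| = √(1370² + 4990²) = 5170 Ω
I = V/|Z| = 28.8/5170 = 5.57 mA

5.57 mA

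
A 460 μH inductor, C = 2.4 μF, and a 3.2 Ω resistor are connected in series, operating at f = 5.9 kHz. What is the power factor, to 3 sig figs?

ω = 2πf = 37070 rad/s
X_L = ωL = 17.1 Ω
X_C = 1/(ωC) = 11.2 Ω
Net reactance X = X_L − X_C = 5.81 Ω
Z = 3.20 + j5.81 Ω
|Z| = √(3.20² + 5.81²) = 6.64 Ω
∠Z = arctan(5.81/3.20) = 61.2°
cos φ = cos(61.2°) = 0.482

0.482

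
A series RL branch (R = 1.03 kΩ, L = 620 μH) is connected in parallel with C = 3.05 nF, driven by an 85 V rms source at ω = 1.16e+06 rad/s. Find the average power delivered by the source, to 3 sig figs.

4.72 W

X_L = ωL = 719 Ω
X_C = 1/(ωC) = 283 Ω
Branch 1 (R+jX_L): Z₁ = 1030 + j719 Ω, |Z₁| = 1260 Ω
Branch 2 (−jX_C): Z₂ = −j283 Ω
Parallel: Z = Z₁Z₂/(Z₁+Z₂), |Z| = 317 Ω, ∠Z = -78.0°
I = V/|Z| = 268 mA
P = VI cos φ = 85 × 0.268 × cos(-78.0°) = 4.72 W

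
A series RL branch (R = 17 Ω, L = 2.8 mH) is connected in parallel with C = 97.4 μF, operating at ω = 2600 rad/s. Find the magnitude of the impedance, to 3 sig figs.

4.22 Ω

X_L = ωL = 7.28 Ω
X_C = 1/(ωC) = 3.95 Ω
Branch 1 (R+jX_L): Z₁ = 17.0 + j7.28 Ω, |Z₁| = 18.5 Ω
Branch 2 (−jX_C): Z₂ = −j3.95 Ω
Parallel: Z = Z₁Z₂/(Z₁+Z₂), |Z| = 4.22 Ω, ∠Z = -77.9°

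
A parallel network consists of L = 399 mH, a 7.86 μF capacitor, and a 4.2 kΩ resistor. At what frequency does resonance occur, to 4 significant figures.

89.87 Hz

ω₀ = 1/√(LC) = 1/√(0.399 × 7.86e-06) = 564.7 rad/s
f₀ = ω₀/(2π) = 89.87 Hz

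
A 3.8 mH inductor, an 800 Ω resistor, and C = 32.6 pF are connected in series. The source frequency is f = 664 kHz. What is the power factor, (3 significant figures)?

0.0937

ω = 2πf = 4.172e+06 rad/s
X_L = ωL = 15900 Ω
X_C = 1/(ωC) = 7350 Ω
Net reactance X = X_L − X_C = 8500 Ω
Z = 800 + j8500 Ω
|Z| = √(800² + 8500²) = 8540 Ω
∠Z = arctan(8500/800) = 84.6°
cos φ = cos(84.6°) = 0.0937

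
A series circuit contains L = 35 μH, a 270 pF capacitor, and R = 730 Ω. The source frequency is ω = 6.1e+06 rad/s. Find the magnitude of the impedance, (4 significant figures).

X_L = ωL = 213.5 Ω
X_C = 1/(ωC) = 607.2 Ω
Net reactance X = X_L − X_C = -393.7 Ω
Z = 730.0 − j393.7 Ω
|Z| = √(730.0² + 393.7²) = 829.4 Ω

829.4 Ω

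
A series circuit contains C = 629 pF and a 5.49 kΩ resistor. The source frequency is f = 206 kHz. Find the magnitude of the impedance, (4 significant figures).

5626 Ω

ω = 2πf = 1.294e+06 rad/s
X_C = 1/(ωC) = 1228 Ω
Z = 5490 − j1228 Ω
|Z| = √(5490² + 1228²) = 5626 Ω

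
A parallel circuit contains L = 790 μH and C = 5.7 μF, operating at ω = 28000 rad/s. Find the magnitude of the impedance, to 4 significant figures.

X_L = ωL = 22.12 Ω
X_C = 1/(ωC) = 6.266 Ω
Parallel: admittances add. Y = 1/(jωL) + jωC
Y = (0 + j0.1144) S
|Y| = 0.1144 S → |Z| = 1/|Y| = 8.742 Ω, ∠Z = −∠Y = -90.00°

8.742 Ω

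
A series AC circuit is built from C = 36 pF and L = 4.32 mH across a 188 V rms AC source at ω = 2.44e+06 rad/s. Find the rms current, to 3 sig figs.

X_L = ωL = 10500 Ω
X_C = 1/(ωC) = 11400 Ω
Net reactance X = X_L − X_C = -844 Ω
Z = − j844 Ω
|Z| = √(0² + 844²) = 844 Ω
I = V/|Z| = 188/844 = 223 mA

223 mA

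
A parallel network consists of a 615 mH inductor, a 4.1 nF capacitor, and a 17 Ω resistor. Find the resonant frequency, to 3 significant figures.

ω₀ = 1/√(LC) = 1/√(0.615 × 4.1e-09) = 19910 rad/s
f₀ = ω₀/(2π) = 3.17 kHz

3.17 kHz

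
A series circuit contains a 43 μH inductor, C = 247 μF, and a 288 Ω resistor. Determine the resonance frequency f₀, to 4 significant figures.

ω₀ = 1/√(LC) = 1/√(4.3e-05 × 0.000247) = 9703 rad/s
f₀ = ω₀/(2π) = 1.544 kHz

1.544 kHz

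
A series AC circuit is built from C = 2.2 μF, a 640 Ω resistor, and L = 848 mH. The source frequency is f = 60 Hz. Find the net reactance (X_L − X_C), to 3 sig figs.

-886 Ω

ω = 2πf = 377.0 rad/s
X_L = ωL = 320 Ω
X_C = 1/(ωC) = 1210 Ω
X = 320 − 1210 = -886 Ω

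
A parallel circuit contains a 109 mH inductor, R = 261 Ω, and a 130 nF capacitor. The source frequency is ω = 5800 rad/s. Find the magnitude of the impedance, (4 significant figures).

X_L = ωL = 632.2 Ω
X_C = 1/(ωC) = 1326 Ω
Parallel: admittances add. Y = 1/R + 1/(jωL) + jωC
Y = (0.003831 − j0.0008278) S
|Y| = 0.003920 S → |Z| = 1/|Y| = 255.1 Ω, ∠Z = −∠Y = 12.19°

255.1 Ω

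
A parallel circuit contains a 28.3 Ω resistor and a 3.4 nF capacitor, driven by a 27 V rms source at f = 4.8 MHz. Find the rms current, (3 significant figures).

2.93 A

ω = 2πf = 3.016e+07 rad/s
X_C = 1/(ωC) = 9.75 Ω
Parallel: admittances add. Y = 1/R + jωC
Y = (0.0353 + j0.103) S
|Y| = 0.108 S → |Z| = 1/|Y| = 9.22 Ω, ∠Z = −∠Y = -71.0°
I = V/|Z| = 27/9.22 = 2.93 A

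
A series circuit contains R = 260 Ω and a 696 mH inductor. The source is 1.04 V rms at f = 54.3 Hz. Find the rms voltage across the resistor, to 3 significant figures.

ω = 2πf = 341.2 rad/s
X_L = ωL = 237 Ω
Z = 260 + j237 Ω
|Z| = √(260² + 237²) = 352 Ω
I = V/|Z| = 2.95 mA
V_R = I·|Z_R| = 0.00295 × 260 = 0.768 V

0.768 V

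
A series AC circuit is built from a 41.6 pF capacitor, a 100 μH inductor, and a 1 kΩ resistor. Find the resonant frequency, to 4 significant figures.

ω₀ = 1/√(LC) = 1/√(0.0001 × 4.16e-11) = 1.55e+07 rad/s
f₀ = ω₀/(2π) = 2.468 MHz

2.468 MHz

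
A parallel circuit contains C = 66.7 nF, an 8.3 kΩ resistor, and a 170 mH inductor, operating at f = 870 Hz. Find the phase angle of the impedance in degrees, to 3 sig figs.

80.4°

ω = 2πf = 5466 rad/s
X_L = ωL = 929 Ω
X_C = 1/(ωC) = 2740 Ω
Parallel: admittances add. Y = 1/R + 1/(jωL) + jωC
Y = (0.000120 − j0.000711) S
|Y| = 0.000722 S → |Z| = 1/|Y| = 1390 Ω, ∠Z = −∠Y = 80.4°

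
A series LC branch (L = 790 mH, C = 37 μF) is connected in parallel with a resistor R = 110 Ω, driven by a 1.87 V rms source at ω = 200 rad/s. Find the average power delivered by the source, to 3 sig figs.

X_L = ωL = 158 Ω
X_C = 1/(ωC) = 135 Ω
Branch 1: Z₁ = R = 110 Ω
Branch 2 (series LC): Z₂ = j(X_L − X_C) = j22.9 Ω
Parallel: Z = Z₁Z₂/(Z₁+Z₂), |Z| = 22.4 Ω, ∠Z = 78.3°
I = V/|Z| = 83.5 mA
P = VI cos φ = 1.87 × 0.0835 × cos(78.3°) = 31.8 mW

31.8 mW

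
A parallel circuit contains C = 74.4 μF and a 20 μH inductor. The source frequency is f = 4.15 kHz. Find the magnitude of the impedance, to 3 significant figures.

44.5 Ω

ω = 2πf = 26080 rad/s
X_L = ωL = 0.522 Ω
X_C = 1/(ωC) = 0.515 Ω
Parallel: admittances add. Y = 1/(jωL) + jωC
Y = (0 + j0.0225) S
|Y| = 0.0225 S → |Z| = 1/|Y| = 44.5 Ω, ∠Z = −∠Y = -90.0°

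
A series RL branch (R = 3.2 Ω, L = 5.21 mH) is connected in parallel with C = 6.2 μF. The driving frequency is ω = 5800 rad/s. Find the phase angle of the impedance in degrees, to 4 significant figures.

-43.02°

X_L = ωL = 30.22 Ω
X_C = 1/(ωC) = 27.81 Ω
Branch 1 (R+jX_L): Z₁ = 3.200 + j30.22 Ω, |Z₁| = 30.39 Ω
Branch 2 (−jX_C): Z₂ = −j27.81 Ω
Parallel: Z = Z₁Z₂/(Z₁+Z₂), |Z| = 211.0 Ω, ∠Z = -43.02°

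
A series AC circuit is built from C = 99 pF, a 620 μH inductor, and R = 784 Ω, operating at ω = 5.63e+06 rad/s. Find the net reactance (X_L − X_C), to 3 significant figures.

X_L = ωL = 3490 Ω
X_C = 1/(ωC) = 1790 Ω
X = 3490 − 1790 = 1700 Ω

1700 Ω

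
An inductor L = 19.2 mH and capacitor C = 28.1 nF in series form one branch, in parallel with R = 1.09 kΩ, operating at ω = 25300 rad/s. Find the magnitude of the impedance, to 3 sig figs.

703 Ω

X_L = ωL = 486 Ω
X_C = 1/(ωC) = 1410 Ω
Branch 1: Z₁ = R = 1090 Ω
Branch 2 (series LC): Z₂ = j(X_L − X_C) = −j921 Ω
Parallel: Z = Z₁Z₂/(Z₁+Z₂), |Z| = 703 Ω, ∠Z = -49.8°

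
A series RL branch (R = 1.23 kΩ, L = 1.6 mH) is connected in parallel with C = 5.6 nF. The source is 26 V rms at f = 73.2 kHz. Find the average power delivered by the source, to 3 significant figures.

405 mW

ω = 2πf = 459900 rad/s
X_L = ωL = 736 Ω
X_C = 1/(ωC) = 388 Ω
Branch 1 (R+jX_L): Z₁ = 1230 + j736 Ω, |Z₁| = 1430 Ω
Branch 2 (−jX_C): Z₂ = −j388 Ω
Parallel: Z = Z₁Z₂/(Z₁+Z₂), |Z| = 435 Ω, ∠Z = -74.9°
I = V/|Z| = 59.7 mA
P = VI cos φ = 26 × 0.0597 × cos(-74.9°) = 405 mW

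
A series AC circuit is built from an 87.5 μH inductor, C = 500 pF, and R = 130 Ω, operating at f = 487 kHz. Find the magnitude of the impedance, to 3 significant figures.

ω = 2πf = 3.06e+06 rad/s
X_L = ωL = 268 Ω
X_C = 1/(ωC) = 654 Ω
Net reactance X = X_L − X_C = -386 Ω
Z = 130 − j386 Ω
|Z| = √(130² + 386²) = 407 Ω

407 Ω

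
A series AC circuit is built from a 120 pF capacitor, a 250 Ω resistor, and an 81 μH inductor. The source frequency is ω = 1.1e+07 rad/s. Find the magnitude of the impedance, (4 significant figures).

283.4 Ω

X_L = ωL = 891.0 Ω
X_C = 1/(ωC) = 757.6 Ω
Net reactance X = X_L − X_C = 133.4 Ω
Z = 250.0 + j133.4 Ω
|Z| = √(250.0² + 133.4²) = 283.4 Ω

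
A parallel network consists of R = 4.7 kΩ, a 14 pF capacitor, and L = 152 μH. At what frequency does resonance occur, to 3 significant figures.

3.45 MHz

ω₀ = 1/√(LC) = 1/√(0.000152 × 1.4e-11) = 2.168e+07 rad/s
f₀ = ω₀/(2π) = 3.45 MHz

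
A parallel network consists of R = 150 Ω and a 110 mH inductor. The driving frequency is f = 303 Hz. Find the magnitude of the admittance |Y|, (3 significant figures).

8.20 mS

ω = 2πf = 1904 rad/s
X_L = ωL = 209 Ω
Parallel: admittances add. Y = 1/R + 1/(jωL)
Y = (0.00667 − j0.00478) S
|Y| = 0.00820 S → |Z| = 1/|Y| = 122 Ω, ∠Z = −∠Y = 35.6°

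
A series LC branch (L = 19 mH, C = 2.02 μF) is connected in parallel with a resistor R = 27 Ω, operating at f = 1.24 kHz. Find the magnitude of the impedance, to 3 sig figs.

ω = 2πf = 7791 rad/s
X_L = ωL = 148 Ω
X_C = 1/(ωC) = 63.5 Ω
Branch 1: Z₁ = R = 27.0 Ω
Branch 2 (series LC): Z₂ = j(X_L − X_C) = j84.5 Ω
Parallel: Z = Z₁Z₂/(Z₁+Z₂), |Z| = 25.7 Ω, ∠Z = 17.7°

25.7 Ω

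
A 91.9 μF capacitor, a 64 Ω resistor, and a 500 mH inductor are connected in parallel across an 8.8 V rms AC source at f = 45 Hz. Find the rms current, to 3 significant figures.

ω = 2πf = 282.7 rad/s
X_L = ωL = 141 Ω
X_C = 1/(ωC) = 38.5 Ω
Parallel: admittances add. Y = 1/R + 1/(jωL) + jωC
Y = (0.0156 + j0.0189) S
|Y| = 0.0245 S → |Z| = 1/|Y| = 40.8 Ω, ∠Z = −∠Y = -50.4°
I = V/|Z| = 8.8/40.8 = 216 mA

216 mA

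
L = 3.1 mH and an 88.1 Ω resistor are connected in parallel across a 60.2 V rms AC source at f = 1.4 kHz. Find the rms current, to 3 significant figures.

2.31 A

ω = 2πf = 8796 rad/s
X_L = ωL = 27.3 Ω
Parallel: admittances add. Y = 1/R + 1/(jωL)
Y = (0.0114 − j0.0367) S
|Y| = 0.0384 S → |Z| = 1/|Y| = 26.0 Ω, ∠Z = −∠Y = 72.8°
I = V/|Z| = 60.2/26.0 = 2.31 A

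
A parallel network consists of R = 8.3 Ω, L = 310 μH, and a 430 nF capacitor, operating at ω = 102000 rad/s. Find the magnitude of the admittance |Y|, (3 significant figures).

X_L = ωL = 31.6 Ω
X_C = 1/(ωC) = 22.8 Ω
Parallel: admittances add. Y = 1/R + 1/(jωL) + jωC
Y = (0.120 + j0.0122) S
|Y| = 0.121 S → |Z| = 1/|Y| = 8.26 Ω, ∠Z = −∠Y = -5.80°

121 mS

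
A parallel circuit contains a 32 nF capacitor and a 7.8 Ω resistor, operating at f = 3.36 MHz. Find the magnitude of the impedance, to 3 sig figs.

1.45 Ω

ω = 2πf = 2.111e+07 rad/s
X_C = 1/(ωC) = 1.48 Ω
Parallel: admittances add. Y = 1/R + jωC
Y = (0.128 + j0.676) S
|Y| = 0.688 S → |Z| = 1/|Y| = 1.45 Ω, ∠Z = −∠Y = -79.3°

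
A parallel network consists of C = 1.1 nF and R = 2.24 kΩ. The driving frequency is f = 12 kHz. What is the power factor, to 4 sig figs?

ω = 2πf = 75400 rad/s
X_C = 1/(ωC) = 12060 Ω
Parallel: admittances add. Y = 1/R + jωC
Y = (0.0004464 + j8.294e-05) S
|Y| = 0.0004541 S → |Z| = 1/|Y| = 2202 Ω, ∠Z = −∠Y = -10.52°
cos φ = cos(-10.52°) = 0.9832

0.9832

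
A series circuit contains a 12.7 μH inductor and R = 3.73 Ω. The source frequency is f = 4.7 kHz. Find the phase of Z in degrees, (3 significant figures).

ω = 2πf = 29530 rad/s
X_L = ωL = 0.375 Ω
Z = 3.73 + j0.375 Ω
|Z| = √(3.73² + 0.375²) = 3.75 Ω
∠Z = arctan(0.375/3.73) = 5.74°

5.74°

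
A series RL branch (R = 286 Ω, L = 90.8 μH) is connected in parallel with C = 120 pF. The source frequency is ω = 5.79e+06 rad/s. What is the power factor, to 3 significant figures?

0.718

X_L = ωL = 526 Ω
X_C = 1/(ωC) = 1440 Ω
Branch 1 (R+jX_L): Z₁ = 286 + j526 Ω, |Z₁| = 598 Ω
Branch 2 (−jX_C): Z₂ = −j1440 Ω
Parallel: Z = Z₁Z₂/(Z₁+Z₂), |Z| = 900 Ω, ∠Z = 44.1°
cos φ = cos(44.1°) = 0.718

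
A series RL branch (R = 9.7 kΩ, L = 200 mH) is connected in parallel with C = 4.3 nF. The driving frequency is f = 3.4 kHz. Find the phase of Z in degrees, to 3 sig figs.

-31.9°

ω = 2πf = 21360 rad/s
X_L = ωL = 4270 Ω
X_C = 1/(ωC) = 10900 Ω
Branch 1 (R+jX_L): Z₁ = 9700 + j4270 Ω, |Z₁| = 10600 Ω
Branch 2 (−jX_C): Z₂ = −j10900 Ω
Parallel: Z = Z₁Z₂/(Z₁+Z₂), |Z| = 9830 Ω, ∠Z = -31.9°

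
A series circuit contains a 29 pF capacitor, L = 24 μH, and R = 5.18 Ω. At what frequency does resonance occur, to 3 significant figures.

ω₀ = 1/√(LC) = 1/√(2.4e-05 × 2.9e-11) = 3.79e+07 rad/s
f₀ = ω₀/(2π) = 6.03 MHz

6.03 MHz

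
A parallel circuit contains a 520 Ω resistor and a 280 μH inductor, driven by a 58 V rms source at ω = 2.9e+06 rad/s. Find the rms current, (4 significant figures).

132.4 mA

X_L = ωL = 812.0 Ω
Parallel: admittances add. Y = 1/R + 1/(jωL)
Y = (0.001923 − j0.001232) S
|Y| = 0.002284 S → |Z| = 1/|Y| = 437.9 Ω, ∠Z = −∠Y = 32.64°
I = V/|Z| = 58/437.9 = 132.4 mA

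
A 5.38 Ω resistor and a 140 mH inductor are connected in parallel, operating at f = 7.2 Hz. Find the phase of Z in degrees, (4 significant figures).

ω = 2πf = 45.24 rad/s
X_L = ωL = 6.333 Ω
Parallel: admittances add. Y = 1/R + 1/(jωL)
Y = (0.1859 − j0.1579) S
|Y| = 0.2439 S → |Z| = 1/|Y| = 4.100 Ω, ∠Z = −∠Y = 40.35°

40.35°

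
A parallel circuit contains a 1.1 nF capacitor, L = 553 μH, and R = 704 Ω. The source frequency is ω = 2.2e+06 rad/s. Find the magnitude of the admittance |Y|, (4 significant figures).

2.138 mS

X_L = ωL = 1217 Ω
X_C = 1/(ωC) = 413.2 Ω
Parallel: admittances add. Y = 1/R + 1/(jωL) + jωC
Y = (0.001420 + j0.001598) S
|Y| = 0.002138 S → |Z| = 1/|Y| = 467.7 Ω, ∠Z = −∠Y = -48.37°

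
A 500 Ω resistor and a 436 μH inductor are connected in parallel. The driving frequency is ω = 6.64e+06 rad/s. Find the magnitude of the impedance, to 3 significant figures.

X_L = ωL = 2900 Ω
Parallel: admittances add. Y = 1/R + 1/(jωL)
Y = (0.00200 − j0.000345) S
|Y| = 0.00203 S → |Z| = 1/|Y| = 493 Ω, ∠Z = −∠Y = 9.80°

493 Ω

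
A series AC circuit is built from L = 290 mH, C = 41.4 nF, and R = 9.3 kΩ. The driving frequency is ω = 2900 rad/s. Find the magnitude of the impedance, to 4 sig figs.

X_L = ωL = 841.0 Ω
X_C = 1/(ωC) = 8329 Ω
Net reactance X = X_L − X_C = -7488 Ω
Z = 9300 − j7488 Ω
|Z| = √(9300² + 7488²) = 11940 Ω

11940 Ω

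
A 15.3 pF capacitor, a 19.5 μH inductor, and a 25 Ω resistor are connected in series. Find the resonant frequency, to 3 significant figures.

9.21 MHz

ω₀ = 1/√(LC) = 1/√(1.95e-05 × 1.53e-11) = 5.789e+07 rad/s
f₀ = ω₀/(2π) = 9.21 MHz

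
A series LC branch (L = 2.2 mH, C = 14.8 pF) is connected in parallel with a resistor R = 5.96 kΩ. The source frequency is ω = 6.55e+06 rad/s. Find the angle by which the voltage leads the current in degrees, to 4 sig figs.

55.51°

X_L = ωL = 14410 Ω
X_C = 1/(ωC) = 10320 Ω
Branch 1: Z₁ = R = 5960 Ω
Branch 2 (series LC): Z₂ = j(X_L − X_C) = j4094 Ω
Parallel: Z = Z₁Z₂/(Z₁+Z₂), |Z| = 3375 Ω, ∠Z = 55.51°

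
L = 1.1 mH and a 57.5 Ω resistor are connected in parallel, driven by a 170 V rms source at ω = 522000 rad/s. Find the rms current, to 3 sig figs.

X_L = ωL = 574 Ω
Parallel: admittances add. Y = 1/R + 1/(jωL)
Y = (0.0174 − j0.00174) S
|Y| = 0.0175 S → |Z| = 1/|Y| = 57.2 Ω, ∠Z = −∠Y = 5.72°
I = V/|Z| = 170/57.2 = 2.97 A

2.97 A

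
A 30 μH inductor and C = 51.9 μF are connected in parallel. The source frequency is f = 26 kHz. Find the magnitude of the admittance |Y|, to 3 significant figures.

8.27 S

ω = 2πf = 163400 rad/s
X_L = ωL = 4.90 Ω
X_C = 1/(ωC) = 0.118 Ω
Parallel: admittances add. Y = 1/(jωL) + jωC
Y = (0 + j8.27) S
|Y| = 8.27 S → |Z| = 1/|Y| = 0.121 Ω, ∠Z = −∠Y = -90.0°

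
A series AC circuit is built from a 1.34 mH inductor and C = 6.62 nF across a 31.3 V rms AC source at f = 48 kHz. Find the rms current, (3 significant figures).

ω = 2πf = 301600 rad/s
X_L = ωL = 404 Ω
X_C = 1/(ωC) = 501 Ω
Net reactance X = X_L − X_C = -96.7 Ω
Z = − j96.7 Ω
|Z| = √(0² + 96.7²) = 96.7 Ω
I = V/|Z| = 31.3/96.7 = 324 mA

324 mA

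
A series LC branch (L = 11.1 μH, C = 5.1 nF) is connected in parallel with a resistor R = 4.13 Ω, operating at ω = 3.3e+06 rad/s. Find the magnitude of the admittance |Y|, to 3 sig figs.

X_L = ωL = 36.6 Ω
X_C = 1/(ωC) = 59.4 Ω
Branch 1: Z₁ = R = 4.13 Ω
Branch 2 (series LC): Z₂ = j(X_L − X_C) = −j22.8 Ω
Parallel: Z = Z₁Z₂/(Z₁+Z₂), |Z| = 4.06 Ω, ∠Z = -10.3°
|Y| = 1/|Z| = 246 mS

246 mS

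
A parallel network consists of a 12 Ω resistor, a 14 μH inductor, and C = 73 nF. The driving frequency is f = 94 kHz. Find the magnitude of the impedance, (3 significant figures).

8.77 Ω

ω = 2πf = 590600 rad/s
X_L = ωL = 8.27 Ω
X_C = 1/(ωC) = 23.2 Ω
Parallel: admittances add. Y = 1/R + 1/(jωL) + jωC
Y = (0.0833 − j0.0778) S
|Y| = 0.114 S → |Z| = 1/|Y| = 8.77 Ω, ∠Z = −∠Y = 43.0°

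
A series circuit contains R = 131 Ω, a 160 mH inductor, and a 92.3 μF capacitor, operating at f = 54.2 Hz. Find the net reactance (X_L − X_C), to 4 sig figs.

22.67 Ω

ω = 2πf = 340.5 rad/s
X_L = ωL = 54.49 Ω
X_C = 1/(ωC) = 31.81 Ω
X = 54.49 − 31.81 = 22.67 Ω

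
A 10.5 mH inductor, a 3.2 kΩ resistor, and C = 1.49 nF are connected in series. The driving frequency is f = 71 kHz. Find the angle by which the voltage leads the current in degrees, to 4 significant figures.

44.82°

ω = 2πf = 446100 rad/s
X_L = ωL = 4684 Ω
X_C = 1/(ωC) = 1504 Ω
Net reactance X = X_L − X_C = 3180 Ω
Z = 3200 + j3180 Ω
|Z| = √(3200² + 3180²) = 4511 Ω
∠Z = arctan(3180/3200) = 44.82°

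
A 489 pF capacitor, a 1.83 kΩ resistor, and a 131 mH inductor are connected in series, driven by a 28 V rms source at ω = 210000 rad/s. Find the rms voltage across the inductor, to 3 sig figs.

43.1 V

X_L = ωL = 27500 Ω
X_C = 1/(ωC) = 9740 Ω
Net reactance X = X_L − X_C = 17800 Ω
Z = 1830 + j17800 Ω
|Z| = √(1830² + 17800²) = 17900 Ω
I = V/|Z| = 1.57 mA
V_L = I·|Z_L| = 0.00157 × 27500 = 43.1 V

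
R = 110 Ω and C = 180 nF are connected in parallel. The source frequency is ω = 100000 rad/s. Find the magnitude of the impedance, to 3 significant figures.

X_C = 1/(ωC) = 55.6 Ω
Parallel: admittances add. Y = 1/R + jωC
Y = (0.00909 + j0.0180) S
|Y| = 0.0202 S → |Z| = 1/|Y| = 49.6 Ω, ∠Z = −∠Y = -63.2°

49.6 Ω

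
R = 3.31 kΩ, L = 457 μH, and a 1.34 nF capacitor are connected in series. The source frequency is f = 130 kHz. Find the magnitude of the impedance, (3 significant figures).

ω = 2πf = 816800 rad/s
X_L = ωL = 373 Ω
X_C = 1/(ωC) = 914 Ω
Net reactance X = X_L − X_C = -540 Ω
Z = 3310 − j540 Ω
|Z| = √(3310² + 540²) = 3350 Ω

3350 Ω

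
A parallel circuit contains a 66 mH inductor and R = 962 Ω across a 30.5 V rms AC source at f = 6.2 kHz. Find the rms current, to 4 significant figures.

ω = 2πf = 38960 rad/s
X_L = ωL = 2571 Ω
Parallel: admittances add. Y = 1/R + 1/(jωL)
Y = (0.001040 − j0.0003889) S
|Y| = 0.001110 S → |Z| = 1/|Y| = 901.0 Ω, ∠Z = −∠Y = 20.51°
I = V/|Z| = 30.5/901.0 = 33.85 mA

33.85 mA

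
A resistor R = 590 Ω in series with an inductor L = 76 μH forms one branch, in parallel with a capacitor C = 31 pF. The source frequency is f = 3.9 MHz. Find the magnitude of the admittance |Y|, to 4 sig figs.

ω = 2πf = 2.45e+07 rad/s
X_L = ωL = 1862 Ω
X_C = 1/(ωC) = 1316 Ω
Branch 1 (R+jX_L): Z₁ = 590.0 + j1862 Ω, |Z₁| = 1954 Ω
Branch 2 (−jX_C): Z₂ = −j1316 Ω
Parallel: Z = Z₁Z₂/(Z₁+Z₂), |Z| = 3199 Ω, ∠Z = -60.36°
|Y| = 1/|Z| = 312.6 μS

312.6 μS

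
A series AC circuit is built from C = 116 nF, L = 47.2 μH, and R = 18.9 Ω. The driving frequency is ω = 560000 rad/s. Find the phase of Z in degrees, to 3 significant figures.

X_L = ωL = 26.4 Ω
X_C = 1/(ωC) = 15.4 Ω
Net reactance X = X_L − X_C = 11.0 Ω
Z = 18.9 + j11.0 Ω
|Z| = √(18.9² + 11.0²) = 21.9 Ω
∠Z = arctan(11.0/18.9) = 30.3°

30.3°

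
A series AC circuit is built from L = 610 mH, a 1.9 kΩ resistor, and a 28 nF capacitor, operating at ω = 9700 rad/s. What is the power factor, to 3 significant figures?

0.648

X_L = ωL = 5920 Ω
X_C = 1/(ωC) = 3680 Ω
Net reactance X = X_L − X_C = 2240 Ω
Z = 1900 + j2240 Ω
|Z| = √(1900² + 2240²) = 2930 Ω
∠Z = arctan(2240/1900) = 49.6°
cos φ = cos(49.6°) = 0.648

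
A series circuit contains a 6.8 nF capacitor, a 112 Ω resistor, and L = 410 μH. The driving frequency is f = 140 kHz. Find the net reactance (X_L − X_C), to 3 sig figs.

ω = 2πf = 879600 rad/s
X_L = ωL = 361 Ω
X_C = 1/(ωC) = 167 Ω
X = 361 − 167 = 193 Ω

193 Ω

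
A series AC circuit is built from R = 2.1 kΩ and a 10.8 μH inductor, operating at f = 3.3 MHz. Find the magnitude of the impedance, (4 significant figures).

2112 Ω

ω = 2πf = 2.073e+07 rad/s
X_L = ωL = 223.9 Ω
Z = 2100 + j223.9 Ω
|Z| = √(2100² + 223.9²) = 2112 Ω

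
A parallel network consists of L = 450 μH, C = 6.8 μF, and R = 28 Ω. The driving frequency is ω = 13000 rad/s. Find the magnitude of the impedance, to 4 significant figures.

11.12 Ω

X_L = ωL = 5.850 Ω
X_C = 1/(ωC) = 11.31 Ω
Parallel: admittances add. Y = 1/R + 1/(jωL) + jωC
Y = (0.03571 − j0.08254) S
|Y| = 0.08994 S → |Z| = 1/|Y| = 11.12 Ω, ∠Z = −∠Y = 66.60°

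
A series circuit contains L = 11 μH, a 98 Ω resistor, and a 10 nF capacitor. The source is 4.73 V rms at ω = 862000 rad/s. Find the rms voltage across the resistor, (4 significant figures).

3.202 V

X_L = ωL = 9.482 Ω
X_C = 1/(ωC) = 116.0 Ω
Net reactance X = X_L − X_C = -106.5 Ω
Z = 98.00 − j106.5 Ω
|Z| = √(98.00² + 106.5²) = 144.7 Ω
I = V/|Z| = 32.68 mA
V_R = I·|Z_R| = 0.03268 × 98.00 = 3.202 V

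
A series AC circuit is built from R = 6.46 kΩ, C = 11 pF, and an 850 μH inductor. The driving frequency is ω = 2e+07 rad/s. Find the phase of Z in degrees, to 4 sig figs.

X_L = ωL = 17000 Ω
X_C = 1/(ωC) = 4545 Ω
Net reactance X = X_L − X_C = 12450 Ω
Z = 6460 + j12450 Ω
|Z| = √(6460² + 12450²) = 14030 Ω
∠Z = arctan(12450/6460) = 62.58°

62.58°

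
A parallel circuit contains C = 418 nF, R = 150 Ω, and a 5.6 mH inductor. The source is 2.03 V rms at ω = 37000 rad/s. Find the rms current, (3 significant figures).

X_L = ωL = 207 Ω
X_C = 1/(ωC) = 64.7 Ω
Parallel: admittances add. Y = 1/R + 1/(jωL) + jωC
Y = (0.00667 + j0.0106) S
|Y| = 0.0126 S → |Z| = 1/|Y| = 79.6 Ω, ∠Z = −∠Y = -57.9°
I = V/|Z| = 2.03/79.6 = 25.5 mA

25.5 mA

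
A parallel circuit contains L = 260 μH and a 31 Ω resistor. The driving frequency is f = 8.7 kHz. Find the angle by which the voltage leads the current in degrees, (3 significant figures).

ω = 2πf = 54660 rad/s
X_L = ωL = 14.2 Ω
Parallel: admittances add. Y = 1/R + 1/(jωL)
Y = (0.0323 − j0.0704) S
|Y| = 0.0774 S → |Z| = 1/|Y| = 12.9 Ω, ∠Z = −∠Y = 65.4°

65.4°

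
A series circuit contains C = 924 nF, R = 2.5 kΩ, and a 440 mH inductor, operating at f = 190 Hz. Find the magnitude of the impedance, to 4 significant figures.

2529 Ω

ω = 2πf = 1194 rad/s
X_L = ωL = 525.3 Ω
X_C = 1/(ωC) = 906.6 Ω
Net reactance X = X_L − X_C = -381.3 Ω
Z = 2500 − j381.3 Ω
|Z| = √(2500² + 381.3²) = 2529 Ω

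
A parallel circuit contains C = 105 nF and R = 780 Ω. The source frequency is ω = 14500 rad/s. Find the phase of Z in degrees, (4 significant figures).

-49.90°

X_C = 1/(ωC) = 656.8 Ω
Parallel: admittances add. Y = 1/R + jωC
Y = (0.001282 + j0.001522) S
|Y| = 0.001990 S → |Z| = 1/|Y| = 502.4 Ω, ∠Z = −∠Y = -49.90°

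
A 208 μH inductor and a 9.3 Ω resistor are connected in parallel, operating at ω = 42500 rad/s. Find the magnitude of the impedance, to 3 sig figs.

6.41 Ω

X_L = ωL = 8.84 Ω
Parallel: admittances add. Y = 1/R + 1/(jωL)
Y = (0.108 − j0.113) S
|Y| = 0.156 S → |Z| = 1/|Y| = 6.41 Ω, ∠Z = −∠Y = 46.5°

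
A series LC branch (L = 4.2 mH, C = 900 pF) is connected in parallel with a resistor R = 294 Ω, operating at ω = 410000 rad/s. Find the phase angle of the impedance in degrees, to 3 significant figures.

X_L = ωL = 1720 Ω
X_C = 1/(ωC) = 2710 Ω
Branch 1: Z₁ = R = 294 Ω
Branch 2 (series LC): Z₂ = j(X_L − X_C) = −j988 Ω
Parallel: Z = Z₁Z₂/(Z₁+Z₂), |Z| = 282 Ω, ∠Z = -16.6°

-16.6°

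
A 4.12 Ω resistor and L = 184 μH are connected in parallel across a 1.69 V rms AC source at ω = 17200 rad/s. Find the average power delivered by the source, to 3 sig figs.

693 mW

X_L = ωL = 3.16 Ω
Parallel: admittances add. Y = 1/R + 1/(jωL)
Y = (0.243 − j0.316) S
|Y| = 0.398 S → |Z| = 1/|Y| = 2.51 Ω, ∠Z = −∠Y = 52.5°
I = V/|Z| = 673 mA
P = VI cos φ = 1.69 × 0.673 × cos(52.5°) = 693 mW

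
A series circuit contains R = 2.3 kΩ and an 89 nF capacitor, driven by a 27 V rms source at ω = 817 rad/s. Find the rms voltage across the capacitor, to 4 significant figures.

26.63 V

X_C = 1/(ωC) = 13750 Ω
Z = 2300 − j13750 Ω
|Z| = √(2300² + 13750²) = 13940 Ω
I = V/|Z| = 1.936 mA
V_C = I·|Z_C| = 0.001936 × 13750 = 26.63 V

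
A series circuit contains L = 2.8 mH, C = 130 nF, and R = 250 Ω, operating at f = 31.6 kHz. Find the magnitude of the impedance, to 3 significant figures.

ω = 2πf = 198500 rad/s
X_L = ωL = 556 Ω
X_C = 1/(ωC) = 38.7 Ω
Net reactance X = X_L − X_C = 517 Ω
Z = 250 + j517 Ω
|Z| = √(250² + 517²) = 574 Ω

574 Ω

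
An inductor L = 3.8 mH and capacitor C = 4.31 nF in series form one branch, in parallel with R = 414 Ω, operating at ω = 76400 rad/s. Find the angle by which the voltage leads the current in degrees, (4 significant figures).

-8.572°

X_L = ωL = 290.3 Ω
X_C = 1/(ωC) = 3037 Ω
Branch 1: Z₁ = R = 414.0 Ω
Branch 2 (series LC): Z₂ = j(X_L − X_C) = −j2747 Ω
Parallel: Z = Z₁Z₂/(Z₁+Z₂), |Z| = 409.4 Ω, ∠Z = -8.572°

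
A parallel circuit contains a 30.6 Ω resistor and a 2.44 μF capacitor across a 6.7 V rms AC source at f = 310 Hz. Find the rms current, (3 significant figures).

ω = 2πf = 1948 rad/s
X_C = 1/(ωC) = 210 Ω
Parallel: admittances add. Y = 1/R + jωC
Y = (0.0327 + j0.00475) S
|Y| = 0.0330 S → |Z| = 1/|Y| = 30.3 Ω, ∠Z = −∠Y = -8.27°
I = V/|Z| = 6.7/30.3 = 221 mA

221 mA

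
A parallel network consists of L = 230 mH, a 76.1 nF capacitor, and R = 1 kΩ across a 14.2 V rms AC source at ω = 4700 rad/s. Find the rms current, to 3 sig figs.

16.3 mA

X_L = ωL = 1080 Ω
X_C = 1/(ωC) = 2800 Ω
Parallel: admittances add. Y = 1/R + 1/(jωL) + jωC
Y = (0.00100 − j0.000567) S
|Y| = 0.00115 S → |Z| = 1/|Y| = 870 Ω, ∠Z = −∠Y = 29.6°
I = V/|Z| = 14.2/870 = 16.3 mA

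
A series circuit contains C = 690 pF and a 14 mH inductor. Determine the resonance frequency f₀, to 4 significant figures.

51.21 kHz

ω₀ = 1/√(LC) = 1/√(0.014 × 6.9e-10) = 321700 rad/s
f₀ = ω₀/(2π) = 51.21 kHz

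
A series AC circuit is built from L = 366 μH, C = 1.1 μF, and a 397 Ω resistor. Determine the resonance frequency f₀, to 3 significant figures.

7.93 kHz

ω₀ = 1/√(LC) = 1/√(0.000366 × 1.1e-06) = 49840 rad/s
f₀ = ω₀/(2π) = 7.93 kHz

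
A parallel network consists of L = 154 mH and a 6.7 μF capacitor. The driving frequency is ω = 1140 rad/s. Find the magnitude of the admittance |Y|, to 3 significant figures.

X_L = ωL = 176 Ω
X_C = 1/(ωC) = 131 Ω
Parallel: admittances add. Y = 1/(jωL) + jωC
Y = (0 + j0.00194) S
|Y| = 0.00194 S → |Z| = 1/|Y| = 515 Ω, ∠Z = −∠Y = -90.0°

1.94 mS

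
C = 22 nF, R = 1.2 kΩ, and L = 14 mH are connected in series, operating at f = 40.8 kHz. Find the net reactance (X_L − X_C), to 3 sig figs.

ω = 2πf = 256400 rad/s
X_L = ωL = 3590 Ω
X_C = 1/(ωC) = 177 Ω
X = 3590 − 177 = 3410 Ω

3410 Ω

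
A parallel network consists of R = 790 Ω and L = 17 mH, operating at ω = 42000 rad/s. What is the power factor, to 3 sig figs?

X_L = ωL = 714 Ω
Parallel: admittances add. Y = 1/R + 1/(jωL)
Y = (0.00127 − j0.00140) S
|Y| = 0.00189 S → |Z| = 1/|Y| = 530 Ω, ∠Z = −∠Y = 47.9°
cos φ = cos(47.9°) = 0.671

0.671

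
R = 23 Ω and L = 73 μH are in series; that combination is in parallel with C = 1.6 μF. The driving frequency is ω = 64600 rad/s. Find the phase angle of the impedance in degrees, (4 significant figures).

X_L = ωL = 4.716 Ω
X_C = 1/(ωC) = 9.675 Ω
Branch 1 (R+jX_L): Z₁ = 23.00 + j4.716 Ω, |Z₁| = 23.48 Ω
Branch 2 (−jX_C): Z₂ = −j9.675 Ω
Parallel: Z = Z₁Z₂/(Z₁+Z₂), |Z| = 9.654 Ω, ∠Z = -66.25°

-66.25°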